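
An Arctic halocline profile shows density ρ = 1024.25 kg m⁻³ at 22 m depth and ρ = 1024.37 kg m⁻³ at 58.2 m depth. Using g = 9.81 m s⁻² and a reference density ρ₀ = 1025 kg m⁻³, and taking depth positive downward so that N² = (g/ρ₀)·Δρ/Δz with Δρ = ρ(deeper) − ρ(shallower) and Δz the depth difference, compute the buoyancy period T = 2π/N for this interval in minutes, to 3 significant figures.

Δρ = 1024.37 − 1024.25 = 0.12 kg m⁻³ over Δz = 58.2 − 22 = 36.2 m.
N² = (9.81/1025) × (0.12/36.2) = 3.1726 × 10⁻⁵ s⁻².
N = √(3.1726 × 10⁻⁵) = 5.6326 × 10⁻³ rad s⁻¹, so T = 2π/N = 1.1155 × 10³ s = 18.592 min ≈ 18.6 min.

18.6 min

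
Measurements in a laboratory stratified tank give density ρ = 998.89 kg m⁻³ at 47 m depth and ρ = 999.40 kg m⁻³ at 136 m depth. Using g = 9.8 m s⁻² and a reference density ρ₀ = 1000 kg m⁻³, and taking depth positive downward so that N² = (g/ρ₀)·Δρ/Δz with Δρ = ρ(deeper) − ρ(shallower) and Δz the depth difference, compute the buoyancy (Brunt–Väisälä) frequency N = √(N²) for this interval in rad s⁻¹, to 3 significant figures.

Δρ = 999.40 − 998.89 = 0.51 kg m⁻³ over Δz = 136 − 47 = 89 m.
N² = (9.8/1000) × (0.51/89) = 5.6157 × 10⁻⁵ s⁻².
N = √(5.6157 × 10⁻⁵) = 7.4938 × 10⁻³ rad s⁻¹ ≈ 7.49 × 10⁻³ rad s⁻¹.
Since Δρ > 0 the layer is stably stratified.

7.49 × 10⁻³ rad s⁻¹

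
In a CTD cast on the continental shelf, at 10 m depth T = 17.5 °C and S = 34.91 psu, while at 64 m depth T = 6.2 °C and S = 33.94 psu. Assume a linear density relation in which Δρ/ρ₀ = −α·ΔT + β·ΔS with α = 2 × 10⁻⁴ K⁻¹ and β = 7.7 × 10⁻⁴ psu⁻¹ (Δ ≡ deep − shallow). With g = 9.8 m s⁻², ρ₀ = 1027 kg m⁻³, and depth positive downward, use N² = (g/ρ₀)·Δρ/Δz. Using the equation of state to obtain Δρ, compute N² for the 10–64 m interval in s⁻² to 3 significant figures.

2.75 × 10⁻⁴ s⁻²

ΔT = -11.3 K, ΔS = -0.97 psu (deep − shallow).
Δρ/ρ₀ = −αΔT + βΔS = 2.26 × 10⁻³ − 7.469 × 10⁻⁴ = 1.5131 × 10⁻³, so Δρ ≈ 1.554 kg m⁻³.
N² = (g/ρ₀)·Δρ/Δz = g·(Δρ/ρ₀)/Δz = 9.8 × 1.5131 × 10⁻³ / 54 = 2.7460 × 10⁻⁴ s⁻² ≈ 2.75 × 10⁻⁴ s⁻².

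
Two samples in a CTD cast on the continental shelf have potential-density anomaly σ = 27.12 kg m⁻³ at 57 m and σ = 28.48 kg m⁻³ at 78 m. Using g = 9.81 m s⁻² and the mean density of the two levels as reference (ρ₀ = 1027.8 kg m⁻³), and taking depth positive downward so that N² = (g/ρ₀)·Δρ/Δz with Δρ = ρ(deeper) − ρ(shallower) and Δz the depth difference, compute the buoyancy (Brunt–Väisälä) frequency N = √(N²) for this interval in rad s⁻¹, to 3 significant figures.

Δρ = 1028.48 − 1027.12 = 1.36 kg m⁻³ over Δz = 78 − 57 = 21 m.
N² = (9.81/1027.8) × (1.36/21) = 6.1813 × 10⁻⁴ s⁻².
N = √(6.1813 × 10⁻⁴) = 0.024862 rad s⁻¹ ≈ 0.0249 rad s⁻¹.

0.0249 rad s⁻¹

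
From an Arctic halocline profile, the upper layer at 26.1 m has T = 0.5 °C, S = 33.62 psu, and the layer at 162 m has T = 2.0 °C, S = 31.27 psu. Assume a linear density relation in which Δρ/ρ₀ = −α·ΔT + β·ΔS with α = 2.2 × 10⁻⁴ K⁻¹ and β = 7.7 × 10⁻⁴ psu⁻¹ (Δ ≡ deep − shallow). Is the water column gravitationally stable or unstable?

ΔT = 2.0 − 0.5 = +1.5 K and ΔS = 31.27 − 33.62 = -2.35 psu (deep − shallow).
−αΔT = -3.30 × 10⁻⁴; βΔS = -1.8095 × 10⁻³; sum Δρ/ρ₀ = -2.1395 × 10⁻³.
Δρ/ρ₀ < 0, so Δρ < 0: deeper water is lighter → statically unstable; the column would overturn.

unstable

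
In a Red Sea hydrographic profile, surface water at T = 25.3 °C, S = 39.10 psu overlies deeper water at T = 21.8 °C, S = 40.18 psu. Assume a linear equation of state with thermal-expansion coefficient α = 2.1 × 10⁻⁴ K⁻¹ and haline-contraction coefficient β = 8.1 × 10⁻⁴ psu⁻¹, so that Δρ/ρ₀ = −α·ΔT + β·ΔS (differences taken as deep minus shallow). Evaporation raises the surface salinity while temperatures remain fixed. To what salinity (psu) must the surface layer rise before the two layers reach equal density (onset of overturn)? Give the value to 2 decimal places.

Neutral buoyancy requires −α(T_deep − T_surf) + β(S_deep − S_surf′) = 0.
S_surf′ = S_deep − (α/β)·ΔT = 40.18 − (2.1 × 10⁻⁴/8.1 × 10⁻⁴)·(-3.5) = 41.0874 psu.
Increase required: 41.0874 − 39.10 = 1.9874 psu.

41.09 psu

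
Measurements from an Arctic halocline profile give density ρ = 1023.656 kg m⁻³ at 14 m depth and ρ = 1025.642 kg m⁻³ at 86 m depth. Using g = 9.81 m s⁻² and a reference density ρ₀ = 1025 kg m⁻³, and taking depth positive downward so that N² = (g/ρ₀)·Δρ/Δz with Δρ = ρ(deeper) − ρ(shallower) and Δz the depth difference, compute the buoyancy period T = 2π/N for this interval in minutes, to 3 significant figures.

Δρ = 1025.642 − 1023.656 = 1.986 kg m⁻³ over Δz = 86 − 14 = 72 m.
N² = (9.81/1025) × (1.986/72) = 2.6399 × 10⁻⁴ s⁻².
N = √(2.6399 × 10⁻⁴) = 0.016248 rad s⁻¹, so T = 2π/N = 386.71 s = 6.4452 min ≈ 6.45 min.

6.45 min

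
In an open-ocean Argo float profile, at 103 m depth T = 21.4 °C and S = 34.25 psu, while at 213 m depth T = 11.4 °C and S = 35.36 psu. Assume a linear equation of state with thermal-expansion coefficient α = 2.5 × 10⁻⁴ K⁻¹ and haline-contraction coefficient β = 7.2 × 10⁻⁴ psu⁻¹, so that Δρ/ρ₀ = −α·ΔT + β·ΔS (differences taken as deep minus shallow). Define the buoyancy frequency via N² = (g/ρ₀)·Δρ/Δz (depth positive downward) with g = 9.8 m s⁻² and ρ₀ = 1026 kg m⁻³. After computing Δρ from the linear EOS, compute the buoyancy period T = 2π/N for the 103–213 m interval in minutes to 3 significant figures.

ΔT = -10.0 K, ΔS = +1.11 psu (deep − shallow).
Δρ/ρ₀ = −αΔT + βΔS = 2.50 × 10⁻³ + 7.992 × 10⁻⁴ = 3.2992 × 10⁻³, so Δρ ≈ 3.385 kg m⁻³.
N² = (g/ρ₀)·Δρ/Δz = g·(Δρ/ρ₀)/Δz = 9.8 × 3.2992 × 10⁻³ / 110 = 2.9393 × 10⁻⁴ s⁻².
N = √(2.9393 × 10⁻⁴) = 0.017144 rad s⁻¹ → T = 2π/N = 366.49 s = 6.1082 min ≈ 6.11 min.

6.11 min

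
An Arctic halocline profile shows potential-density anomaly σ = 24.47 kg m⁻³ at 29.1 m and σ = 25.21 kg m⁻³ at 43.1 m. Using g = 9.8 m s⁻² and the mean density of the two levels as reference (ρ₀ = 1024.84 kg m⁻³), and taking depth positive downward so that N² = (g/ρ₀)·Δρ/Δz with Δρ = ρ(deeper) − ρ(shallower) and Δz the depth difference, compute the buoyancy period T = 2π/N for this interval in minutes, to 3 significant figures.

4.66 min

Δρ = 1025.21 − 1024.47 = 0.74 kg m⁻³ over Δz = 43.1 − 29.1 = 14 m.
N² = (9.8/1024.84) × (0.74/14) = 5.0544 × 10⁻⁴ s⁻².
N = √(5.0544 × 10⁻⁴) = 0.022482 rad s⁻¹, so T = 2π/N = 279.48 s = 4.6580 min ≈ 4.66 min.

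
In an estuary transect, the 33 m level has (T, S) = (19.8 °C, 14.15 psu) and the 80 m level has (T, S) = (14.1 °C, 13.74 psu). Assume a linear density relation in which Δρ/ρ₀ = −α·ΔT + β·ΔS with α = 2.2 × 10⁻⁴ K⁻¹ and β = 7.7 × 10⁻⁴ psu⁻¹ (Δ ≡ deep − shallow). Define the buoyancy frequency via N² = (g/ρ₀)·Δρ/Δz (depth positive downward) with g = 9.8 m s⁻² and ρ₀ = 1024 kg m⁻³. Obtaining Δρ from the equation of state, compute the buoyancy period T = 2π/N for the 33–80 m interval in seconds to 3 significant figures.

449 s

ΔT = -5.7 K, ΔS = -0.41 psu (deep − shallow).
Δρ/ρ₀ = −αΔT + βΔS = 1.254 × 10⁻³ − 3.157 × 10⁻⁴ = 9.383 × 10⁻⁴, so Δρ ≈ 0.9608 kg m⁻³.
N² = (g/ρ₀)·Δρ/Δz = g·(Δρ/ρ₀)/Δz = 9.8 × 9.383 × 10⁻⁴ / 47 = 1.9565 × 10⁻⁴ s⁻².
N = √(1.9565 × 10⁻⁴) = 0.013987 rad s⁻¹ → T = 2π/N = 449.22 s ≈ 449 s.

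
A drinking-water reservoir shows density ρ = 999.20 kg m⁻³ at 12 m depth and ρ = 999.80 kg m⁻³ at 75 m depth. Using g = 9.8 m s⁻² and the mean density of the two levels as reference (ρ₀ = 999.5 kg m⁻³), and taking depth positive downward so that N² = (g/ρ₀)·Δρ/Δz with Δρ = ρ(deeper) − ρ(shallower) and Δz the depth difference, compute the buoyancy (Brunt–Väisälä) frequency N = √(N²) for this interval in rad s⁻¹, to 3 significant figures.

Δρ = 999.80 − 999.20 = 0.60 kg m⁻³ over Δz = 75 − 12 = 63 m.
N² = (9.8/999.5) × (0.60/63) = 9.3380 × 10⁻⁵ s⁻².
N = √(9.3380 × 10⁻⁵) = 9.6633 × 10⁻³ rad s⁻¹ ≈ 9.66 × 10⁻³ rad s⁻¹.

9.66 × 10⁻³ rad s⁻¹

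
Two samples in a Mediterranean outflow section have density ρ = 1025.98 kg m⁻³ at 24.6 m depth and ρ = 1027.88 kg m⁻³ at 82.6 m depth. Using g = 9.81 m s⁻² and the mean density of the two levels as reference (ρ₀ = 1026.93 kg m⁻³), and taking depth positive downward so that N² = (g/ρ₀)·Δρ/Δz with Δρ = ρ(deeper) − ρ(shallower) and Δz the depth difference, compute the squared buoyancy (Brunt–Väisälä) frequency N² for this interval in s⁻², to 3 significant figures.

Δρ = 1027.88 − 1025.98 = 1.90 kg m⁻³ over Δz = 82.6 − 24.6 = 58 m.
N² = (9.81/1026.93) × (1.90/58) = 3.1293 × 10⁻⁴ s⁻² ≈ 3.13 × 10⁻⁴ s⁻².

3.13 × 10⁻⁴ s⁻²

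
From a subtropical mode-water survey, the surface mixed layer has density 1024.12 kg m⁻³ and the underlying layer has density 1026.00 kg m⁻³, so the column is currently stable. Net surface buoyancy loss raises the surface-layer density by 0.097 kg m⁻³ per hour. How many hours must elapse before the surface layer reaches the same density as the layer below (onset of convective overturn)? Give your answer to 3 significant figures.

19.4 hours

Density deficit of the surface layer: 1026.00 − 1024.12 = 1.88 kg m⁻³.
Required change = 1.88 / 0.097 = 19.4 hours.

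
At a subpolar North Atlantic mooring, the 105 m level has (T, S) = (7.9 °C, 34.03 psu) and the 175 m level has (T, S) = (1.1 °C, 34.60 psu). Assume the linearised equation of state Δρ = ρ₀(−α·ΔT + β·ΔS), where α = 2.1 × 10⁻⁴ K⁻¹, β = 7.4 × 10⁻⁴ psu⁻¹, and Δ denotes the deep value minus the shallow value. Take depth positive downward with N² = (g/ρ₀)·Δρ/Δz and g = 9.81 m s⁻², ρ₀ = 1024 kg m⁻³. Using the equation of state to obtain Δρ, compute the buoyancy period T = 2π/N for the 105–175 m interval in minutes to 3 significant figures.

ΔT = -6.8 K, ΔS = +0.57 psu (deep − shallow).
Δρ/ρ₀ = −αΔT + βΔS = 1.428 × 10⁻³ + 4.218 × 10⁻⁴ = 1.8498 × 10⁻³, so Δρ ≈ 1.894 kg m⁻³.
N² = (g/ρ₀)·Δρ/Δz = g·(Δρ/ρ₀)/Δz = 9.81 × 1.8498 × 10⁻³ / 70 = 2.5924 × 10⁻⁴ s⁻².
N = √(2.5924 × 10⁻⁴) = 0.016101 rad s⁻¹ → T = 2π/N = 390.24 s = 6.5040 min ≈ 6.50 min.

6.50 min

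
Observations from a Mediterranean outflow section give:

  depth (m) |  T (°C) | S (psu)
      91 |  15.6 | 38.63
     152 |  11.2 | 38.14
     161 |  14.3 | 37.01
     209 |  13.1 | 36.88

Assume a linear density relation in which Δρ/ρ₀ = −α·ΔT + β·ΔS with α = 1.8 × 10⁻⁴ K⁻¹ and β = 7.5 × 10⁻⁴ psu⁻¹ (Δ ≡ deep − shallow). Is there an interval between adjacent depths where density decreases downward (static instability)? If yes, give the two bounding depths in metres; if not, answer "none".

152–161 m

Evaluate Δρ/ρ₀ = −αΔT + βΔS across each adjacent pair:
  91–152 m: −αΔT+βΔS = −(1.8 × 10⁻⁴)(-4.4)+(7.5 × 10⁻⁴)(-0.49) = 4.2 × 10⁻⁴ → stable
  152–161 m: −αΔT+βΔS = −(1.8 × 10⁻⁴)(+3.1)+(7.5 × 10⁻⁴)(-1.13) = -1.4 × 10⁻³ → UNSTABLE
  161–209 m: −αΔT+βΔS = −(1.8 × 10⁻⁴)(-1.2)+(7.5 × 10⁻⁴)(-0.13) = 1.2 × 10⁻⁴ → stable
The 152–161 m interval has Δρ < 0: lighter water underlies denser water.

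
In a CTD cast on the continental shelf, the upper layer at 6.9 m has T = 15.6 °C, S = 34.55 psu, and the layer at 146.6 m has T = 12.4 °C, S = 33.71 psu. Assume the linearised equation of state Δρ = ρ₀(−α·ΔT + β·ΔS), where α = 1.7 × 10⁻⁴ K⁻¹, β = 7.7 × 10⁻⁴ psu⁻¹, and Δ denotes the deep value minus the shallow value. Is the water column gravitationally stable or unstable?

ΔT = 12.4 − 15.6 = -3.2 K and ΔS = 33.71 − 34.55 = -0.84 psu (deep − shallow).
−αΔT = 5.44 × 10⁻⁴; βΔS = -6.468 × 10⁻⁴; sum Δρ/ρ₀ = -1.028 × 10⁻⁴.
Δρ/ρ₀ < 0, so Δρ < 0: deeper water is lighter → statically unstable; the column would overturn.

unstable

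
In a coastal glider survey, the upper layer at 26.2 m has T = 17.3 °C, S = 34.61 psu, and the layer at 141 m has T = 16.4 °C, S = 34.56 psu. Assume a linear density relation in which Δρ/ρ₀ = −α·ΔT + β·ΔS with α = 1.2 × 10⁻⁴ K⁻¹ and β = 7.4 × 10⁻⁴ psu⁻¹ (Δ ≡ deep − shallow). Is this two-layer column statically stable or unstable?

ΔT = 16.4 − 17.3 = -0.9 K and ΔS = 34.56 − 34.61 = -0.05 psu (deep − shallow).
−αΔT = 1.08 × 10⁻⁴; βΔS = -3.70 × 10⁻⁵; sum Δρ/ρ₀ = 7.10 × 10⁻⁵.
Δρ/ρ₀ > 0, so Δρ > 0: deeper water is denser → statically stable.

stable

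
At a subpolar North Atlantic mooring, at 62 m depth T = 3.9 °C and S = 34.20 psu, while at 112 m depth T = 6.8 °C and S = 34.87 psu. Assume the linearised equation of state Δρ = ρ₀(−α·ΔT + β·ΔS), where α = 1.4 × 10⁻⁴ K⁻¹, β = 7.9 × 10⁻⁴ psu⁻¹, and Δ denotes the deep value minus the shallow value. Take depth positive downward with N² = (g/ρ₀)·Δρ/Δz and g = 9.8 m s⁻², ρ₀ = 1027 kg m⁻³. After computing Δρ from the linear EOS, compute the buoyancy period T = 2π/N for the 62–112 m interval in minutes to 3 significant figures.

ΔT = +2.9 K, ΔS = +0.67 psu (deep − shallow).
Δρ/ρ₀ = −αΔT + βΔS = -4.06 × 10⁻⁴ + 5.293 × 10⁻⁴ = 1.233 × 10⁻⁴, so Δρ ≈ 0.1266 kg m⁻³.
N² = (g/ρ₀)·Δρ/Δz = g·(Δρ/ρ₀)/Δz = 9.8 × 1.233 × 10⁻⁴ / 50 = 2.4167 × 10⁻⁵ s⁻².
N = √(2.4167 × 10⁻⁵) = 4.9160 × 10⁻³ rad s⁻¹ → T = 2π/N = 1.2781 × 10³ s = 21.302 min ≈ 21.3 min.

21.3 min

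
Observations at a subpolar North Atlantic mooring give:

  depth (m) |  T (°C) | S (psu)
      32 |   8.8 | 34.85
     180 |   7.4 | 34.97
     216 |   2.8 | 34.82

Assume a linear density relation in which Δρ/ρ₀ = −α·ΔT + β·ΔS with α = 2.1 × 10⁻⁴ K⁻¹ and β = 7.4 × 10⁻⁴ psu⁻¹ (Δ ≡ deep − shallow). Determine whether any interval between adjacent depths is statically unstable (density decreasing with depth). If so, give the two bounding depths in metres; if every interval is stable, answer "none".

none

Evaluate Δρ/ρ₀ = −αΔT + βΔS across each adjacent pair:
  32–180 m: −αΔT+βΔS = −(2.1 × 10⁻⁴)(-1.4)+(7.4 × 10⁻⁴)(+0.12) = 3.8 × 10⁻⁴ → stable
  180–216 m: −αΔT+βΔS = −(2.1 × 10⁻⁴)(-4.6)+(7.4 × 10⁻⁴)(-0.15) = 8.5 × 10⁻⁴ → stable
Every interval has Δρ > 0: the column is stably stratified throughout.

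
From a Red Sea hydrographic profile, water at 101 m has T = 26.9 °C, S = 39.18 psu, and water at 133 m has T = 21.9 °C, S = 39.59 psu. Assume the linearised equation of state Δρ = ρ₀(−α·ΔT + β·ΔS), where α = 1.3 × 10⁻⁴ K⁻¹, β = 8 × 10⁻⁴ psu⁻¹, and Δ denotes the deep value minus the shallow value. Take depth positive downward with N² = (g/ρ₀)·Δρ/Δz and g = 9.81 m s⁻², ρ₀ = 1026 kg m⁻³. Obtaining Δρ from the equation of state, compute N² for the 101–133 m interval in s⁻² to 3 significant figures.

3.00 × 10⁻⁴ s⁻²

ΔT = -5.0 K, ΔS = +0.41 psu (deep − shallow).
Δρ/ρ₀ = −αΔT + βΔS = 6.50 × 10⁻⁴ + 3.28 × 10⁻⁴ = 9.78 × 10⁻⁴, so Δρ ≈ 1.003 kg m⁻³.
N² = (g/ρ₀)·Δρ/Δz = g·(Δρ/ρ₀)/Δz = 9.81 × 9.78 × 10⁻⁴ / 32 = 2.9982 × 10⁻⁴ s⁻² ≈ 3.00 × 10⁻⁴ s⁻².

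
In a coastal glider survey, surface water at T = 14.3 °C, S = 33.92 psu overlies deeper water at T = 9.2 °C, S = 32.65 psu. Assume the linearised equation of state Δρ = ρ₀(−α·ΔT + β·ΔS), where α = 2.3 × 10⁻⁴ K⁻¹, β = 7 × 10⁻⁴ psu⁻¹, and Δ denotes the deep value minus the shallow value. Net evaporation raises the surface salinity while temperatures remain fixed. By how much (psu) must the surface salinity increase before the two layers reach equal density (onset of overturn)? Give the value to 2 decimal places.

0.41 psu

Neutral buoyancy requires −α(T_deep − T_surf) + β(S_deep − S_surf′) = 0.
S_surf′ = S_deep − (α/β)·ΔT = 32.65 − (2.3 × 10⁻⁴/7 × 10⁻⁴)·(-5.1) = 34.3257 psu.
Increase required: 34.3257 − 33.92 = 0.4057 psu.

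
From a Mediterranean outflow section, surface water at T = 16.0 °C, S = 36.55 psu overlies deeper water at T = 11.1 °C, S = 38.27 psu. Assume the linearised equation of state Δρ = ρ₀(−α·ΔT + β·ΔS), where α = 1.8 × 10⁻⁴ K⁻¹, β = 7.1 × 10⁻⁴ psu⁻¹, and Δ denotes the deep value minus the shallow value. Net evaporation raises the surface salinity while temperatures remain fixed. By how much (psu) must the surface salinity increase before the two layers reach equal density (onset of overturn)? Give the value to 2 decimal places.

Neutral buoyancy requires −α(T_deep − T_surf) + β(S_deep − S_surf′) = 0.
S_surf′ = S_deep − (α/β)·ΔT = 38.27 − (1.8 × 10⁻⁴/7.1 × 10⁻⁴)·(-4.9) = 39.5123 psu.
Increase required: 39.5123 − 36.55 = 2.9623 psu.

2.96 psu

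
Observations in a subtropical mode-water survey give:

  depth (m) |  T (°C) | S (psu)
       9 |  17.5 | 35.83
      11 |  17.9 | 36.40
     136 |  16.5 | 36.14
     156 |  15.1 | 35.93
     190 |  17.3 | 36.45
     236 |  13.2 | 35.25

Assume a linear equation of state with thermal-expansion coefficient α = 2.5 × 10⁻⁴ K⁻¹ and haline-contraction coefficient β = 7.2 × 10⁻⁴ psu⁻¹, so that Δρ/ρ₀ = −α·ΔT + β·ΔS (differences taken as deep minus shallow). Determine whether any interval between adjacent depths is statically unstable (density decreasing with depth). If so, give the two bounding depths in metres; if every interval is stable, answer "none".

Evaluate Δρ/ρ₀ = −αΔT + βΔS across each adjacent pair:
  9–11 m: −αΔT+βΔS = −(2.5 × 10⁻⁴)(+0.4)+(7.2 × 10⁻⁴)(+0.57) = 3.1 × 10⁻⁴ → stable
  11–136 m: −αΔT+βΔS = −(2.5 × 10⁻⁴)(-1.4)+(7.2 × 10⁻⁴)(-0.26) = 1.6 × 10⁻⁴ → stable
  136–156 m: −αΔT+βΔS = −(2.5 × 10⁻⁴)(-1.4)+(7.2 × 10⁻⁴)(-0.21) = 2.0 × 10⁻⁴ → stable
  156–190 m: −αΔT+βΔS = −(2.5 × 10⁻⁴)(+2.2)+(7.2 × 10⁻⁴)(+0.52) = -1.8 × 10⁻⁴ → UNSTABLE
  190–236 m: −αΔT+βΔS = −(2.5 × 10⁻⁴)(-4.1)+(7.2 × 10⁻⁴)(-1.20) = 1.6 × 10⁻⁴ → stable
The 156–190 m interval has Δρ < 0: lighter water underlies denser water.

156–190 m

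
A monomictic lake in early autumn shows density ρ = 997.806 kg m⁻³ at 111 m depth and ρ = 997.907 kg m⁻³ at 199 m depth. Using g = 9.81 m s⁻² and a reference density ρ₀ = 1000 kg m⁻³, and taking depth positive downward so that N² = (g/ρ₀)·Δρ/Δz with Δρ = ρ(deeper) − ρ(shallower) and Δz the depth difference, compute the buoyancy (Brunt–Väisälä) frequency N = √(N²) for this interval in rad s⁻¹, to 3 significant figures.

3.36 × 10⁻³ rad s⁻¹

Δρ = 997.907 − 997.806 = 0.101 kg m⁻³ over Δz = 199 − 111 = 88 m.
N² = (9.81/1000) × (0.101/88) = 1.1259 × 10⁻⁵ s⁻².
N = √(1.1259 × 10⁻⁵) = 3.3554 × 10⁻³ rad s⁻¹ ≈ 3.36 × 10⁻³ rad s⁻¹.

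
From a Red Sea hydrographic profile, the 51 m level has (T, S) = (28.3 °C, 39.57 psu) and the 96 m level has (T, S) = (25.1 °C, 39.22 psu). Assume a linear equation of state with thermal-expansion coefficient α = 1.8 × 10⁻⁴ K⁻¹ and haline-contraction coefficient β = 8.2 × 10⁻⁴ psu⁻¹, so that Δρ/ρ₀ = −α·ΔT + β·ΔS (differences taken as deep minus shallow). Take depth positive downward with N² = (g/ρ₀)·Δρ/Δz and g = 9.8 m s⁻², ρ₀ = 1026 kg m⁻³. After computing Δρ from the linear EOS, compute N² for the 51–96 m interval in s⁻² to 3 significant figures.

6.29 × 10⁻⁵ s⁻²

ΔT = -3.2 K, ΔS = -0.35 psu (deep − shallow).
Δρ/ρ₀ = −αΔT + βΔS = 5.76 × 10⁻⁴ − 2.87 × 10⁻⁴ = 2.89 × 10⁻⁴, so Δρ ≈ 0.2965 kg m⁻³.
N² = (g/ρ₀)·Δρ/Δz = g·(Δρ/ρ₀)/Δz = 9.8 × 2.89 × 10⁻⁴ / 45 = 6.2938 × 10⁻⁵ s⁻² ≈ 6.29 × 10⁻⁵ s⁻².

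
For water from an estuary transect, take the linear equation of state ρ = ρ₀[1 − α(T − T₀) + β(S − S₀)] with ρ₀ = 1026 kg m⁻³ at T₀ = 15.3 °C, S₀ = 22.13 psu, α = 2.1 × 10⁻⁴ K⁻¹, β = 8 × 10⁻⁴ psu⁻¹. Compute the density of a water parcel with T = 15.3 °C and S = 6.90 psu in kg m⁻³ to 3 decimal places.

T − T₀ = +0.0 K, S − S₀ = -15.23 psu.
Bracket = 1 − α·(+0.0) + β·(-15.23) = 1 + (-0.012184) = 0.9878160.
ρ = 1026 × 0.9878160 = 1013.499 kg m⁻³.

1013.499 kg m⁻³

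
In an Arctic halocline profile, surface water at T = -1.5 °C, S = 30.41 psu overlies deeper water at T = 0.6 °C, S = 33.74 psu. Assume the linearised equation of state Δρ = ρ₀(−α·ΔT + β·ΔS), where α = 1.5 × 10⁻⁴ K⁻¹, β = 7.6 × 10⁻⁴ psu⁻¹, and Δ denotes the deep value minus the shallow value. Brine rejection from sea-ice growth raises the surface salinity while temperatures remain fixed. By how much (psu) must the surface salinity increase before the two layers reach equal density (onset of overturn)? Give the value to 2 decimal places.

2.92 psu

Neutral buoyancy requires −α(T_deep − T_surf) + β(S_deep − S_surf′) = 0.
S_surf′ = S_deep − (α/β)·ΔT = 33.74 − (1.5 × 10⁻⁴/7.6 × 10⁻⁴)·(+2.1) = 33.3255 psu.
Increase required: 33.3255 − 30.41 = 2.9155 psu.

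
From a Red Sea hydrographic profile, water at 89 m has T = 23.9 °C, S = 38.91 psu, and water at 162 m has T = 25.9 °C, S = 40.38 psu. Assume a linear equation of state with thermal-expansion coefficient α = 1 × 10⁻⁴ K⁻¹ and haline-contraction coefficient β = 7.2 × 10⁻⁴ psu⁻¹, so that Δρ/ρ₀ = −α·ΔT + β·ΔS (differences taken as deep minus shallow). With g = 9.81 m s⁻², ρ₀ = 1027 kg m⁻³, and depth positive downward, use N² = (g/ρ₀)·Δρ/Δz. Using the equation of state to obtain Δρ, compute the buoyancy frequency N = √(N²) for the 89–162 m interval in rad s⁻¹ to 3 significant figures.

0.0107 rad s⁻¹

ΔT = +2.0 K, ΔS = +1.47 psu (deep − shallow).
Δρ/ρ₀ = −αΔT + βΔS = -2.00 × 10⁻⁴ + 1.0584 × 10⁻³ = 8.584 × 10⁻⁴, so Δρ ≈ 0.8816 kg m⁻³.
N² = (g/ρ₀)·Δρ/Δz = g·(Δρ/ρ₀)/Δz = 9.81 × 8.584 × 10⁻⁴ / 73 = 1.1535 × 10⁻⁴ s⁻².
N = √(1.1535 × 10⁻⁴) = 0.010740 rad s⁻¹ ≈ 0.0107 rad s⁻¹.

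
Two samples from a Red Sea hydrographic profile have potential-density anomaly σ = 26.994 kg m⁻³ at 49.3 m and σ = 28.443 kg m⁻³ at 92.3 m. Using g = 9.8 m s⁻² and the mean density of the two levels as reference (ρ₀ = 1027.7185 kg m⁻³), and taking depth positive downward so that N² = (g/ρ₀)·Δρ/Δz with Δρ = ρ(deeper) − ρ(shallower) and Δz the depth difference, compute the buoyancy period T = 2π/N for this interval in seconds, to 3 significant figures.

351 s

Δρ = 1028.443 − 1026.994 = 1.449 kg m⁻³ over Δz = 92.3 − 49.3 = 43 m.
N² = (9.8/1027.7185) × (1.449/43) = 3.2133 × 10⁻⁴ s⁻².
N = √(3.2133 × 10⁻⁴) = 0.017926 rad s⁻¹, so T = 2π/N = 350.51 s ≈ 351 s.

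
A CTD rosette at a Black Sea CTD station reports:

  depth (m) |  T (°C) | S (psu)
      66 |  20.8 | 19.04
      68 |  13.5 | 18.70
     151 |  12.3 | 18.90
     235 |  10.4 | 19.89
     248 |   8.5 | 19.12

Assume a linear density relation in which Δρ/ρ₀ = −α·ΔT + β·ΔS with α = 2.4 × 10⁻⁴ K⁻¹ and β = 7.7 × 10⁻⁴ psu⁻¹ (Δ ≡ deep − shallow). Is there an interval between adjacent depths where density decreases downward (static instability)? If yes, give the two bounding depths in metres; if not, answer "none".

Evaluate Δρ/ρ₀ = −αΔT + βΔS across each adjacent pair:
  66–68 m: −αΔT+βΔS = −(2.4 × 10⁻⁴)(-7.3)+(7.7 × 10⁻⁴)(-0.34) = 1.5 × 10⁻³ → stable
  68–151 m: −αΔT+βΔS = −(2.4 × 10⁻⁴)(-1.2)+(7.7 × 10⁻⁴)(+0.20) = 4.4 × 10⁻⁴ → stable
  151–235 m: −αΔT+βΔS = −(2.4 × 10⁻⁴)(-1.9)+(7.7 × 10⁻⁴)(+0.99) = 1.2 × 10⁻³ → stable
  235–248 m: −αΔT+βΔS = −(2.4 × 10⁻⁴)(-1.9)+(7.7 × 10⁻⁴)(-0.77) = -1.4 × 10⁻⁴ → UNSTABLE
The 235–248 m interval has Δρ < 0: lighter water underlies denser water.

235–248 m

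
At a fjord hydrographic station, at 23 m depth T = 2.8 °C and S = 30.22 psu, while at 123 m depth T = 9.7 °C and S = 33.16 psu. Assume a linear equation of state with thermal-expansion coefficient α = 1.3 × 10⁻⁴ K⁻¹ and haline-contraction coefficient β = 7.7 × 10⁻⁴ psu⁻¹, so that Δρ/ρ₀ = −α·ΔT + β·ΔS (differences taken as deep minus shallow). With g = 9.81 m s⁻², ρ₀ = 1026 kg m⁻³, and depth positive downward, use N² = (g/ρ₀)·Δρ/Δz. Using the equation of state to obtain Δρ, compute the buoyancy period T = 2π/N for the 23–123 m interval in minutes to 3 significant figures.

ΔT = +6.9 K, ΔS = +2.94 psu (deep − shallow).
Δρ/ρ₀ = −αΔT + βΔS = -8.97 × 10⁻⁴ + 2.2638 × 10⁻³ = 1.3668 × 10⁻³, so Δρ ≈ 1.402 kg m⁻³.
N² = (g/ρ₀)·Δρ/Δz = g·(Δρ/ρ₀)/Δz = 9.81 × 1.3668 × 10⁻³ / 100 = 1.3408 × 10⁻⁴ s⁻².
N = √(1.3408 × 10⁻⁴) = 0.011579 rad s⁻¹ → T = 2π/N = 542.64 s = 9.0440 min ≈ 9.04 min.

9.04 min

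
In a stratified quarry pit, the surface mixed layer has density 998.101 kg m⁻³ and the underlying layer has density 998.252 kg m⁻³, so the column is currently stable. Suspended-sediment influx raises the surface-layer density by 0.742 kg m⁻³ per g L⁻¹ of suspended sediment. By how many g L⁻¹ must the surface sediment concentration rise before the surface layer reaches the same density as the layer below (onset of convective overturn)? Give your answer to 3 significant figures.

Density deficit of the surface layer: 998.252 − 998.101 = 0.151 kg m⁻³.
Required change = 0.151 / 0.742 = 0.204 g L⁻¹.

0.204 g L⁻¹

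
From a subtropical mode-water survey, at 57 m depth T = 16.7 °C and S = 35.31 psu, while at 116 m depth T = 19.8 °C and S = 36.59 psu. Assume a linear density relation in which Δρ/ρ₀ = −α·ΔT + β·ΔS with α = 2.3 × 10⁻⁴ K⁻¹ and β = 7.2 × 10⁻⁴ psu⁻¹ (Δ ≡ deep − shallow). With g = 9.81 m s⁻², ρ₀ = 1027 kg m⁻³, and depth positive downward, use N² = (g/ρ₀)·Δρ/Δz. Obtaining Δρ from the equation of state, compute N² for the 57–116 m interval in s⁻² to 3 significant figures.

3.47 × 10⁻⁵ s⁻²

ΔT = +3.1 K, ΔS = +1.28 psu (deep − shallow).
Δρ/ρ₀ = −αΔT + βΔS = -7.13 × 10⁻⁴ + 9.216 × 10⁻⁴ = 2.086 × 10⁻⁴, so Δρ ≈ 0.2142 kg m⁻³.
N² = (g/ρ₀)·Δρ/Δz = g·(Δρ/ρ₀)/Δz = 9.81 × 2.086 × 10⁻⁴ / 59 = 3.4684 × 10⁻⁵ s⁻² ≈ 3.47 × 10⁻⁵ s⁻².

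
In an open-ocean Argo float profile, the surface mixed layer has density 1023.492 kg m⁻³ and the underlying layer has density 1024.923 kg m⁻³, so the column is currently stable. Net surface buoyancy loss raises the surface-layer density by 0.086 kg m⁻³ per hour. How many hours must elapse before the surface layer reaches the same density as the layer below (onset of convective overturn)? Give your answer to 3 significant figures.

16.6 hours

Density deficit of the surface layer: 1024.923 − 1023.492 = 1.431 kg m⁻³.
Required change = 1.431 / 0.086 = 16.6 hours.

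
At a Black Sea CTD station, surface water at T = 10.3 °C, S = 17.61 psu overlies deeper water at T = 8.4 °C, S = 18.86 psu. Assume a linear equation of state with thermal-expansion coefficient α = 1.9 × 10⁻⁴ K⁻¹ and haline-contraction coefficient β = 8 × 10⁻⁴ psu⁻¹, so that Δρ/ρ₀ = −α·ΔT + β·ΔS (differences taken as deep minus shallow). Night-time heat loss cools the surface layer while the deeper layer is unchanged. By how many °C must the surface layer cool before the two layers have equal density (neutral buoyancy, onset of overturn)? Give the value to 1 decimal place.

7.2 °C

Neutral buoyancy requires Δρ = 0, i.e. −α(T_deep − T_surf′) + β(S_deep − S_surf) = 0.
T_surf′ = T_deep − (β/α)·ΔS = 8.4 − (8 × 10⁻⁴/1.9 × 10⁻⁴)·(+1.25) = 3.137 °C.
Cooling required: 10.3 − (3.137) = 7.163 °C.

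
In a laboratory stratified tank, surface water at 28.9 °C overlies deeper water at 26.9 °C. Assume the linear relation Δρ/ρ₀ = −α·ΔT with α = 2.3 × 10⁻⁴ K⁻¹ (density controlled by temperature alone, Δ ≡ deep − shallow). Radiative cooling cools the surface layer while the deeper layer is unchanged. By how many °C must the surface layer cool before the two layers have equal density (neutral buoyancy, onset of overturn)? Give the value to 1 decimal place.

2.0 °C

With temperature the only control, equal density requires T_surf′ = T_deep.
T_surf′ = 26.9 °C.
Cooling required: 28.9 − 26.9 = 2.0 °C.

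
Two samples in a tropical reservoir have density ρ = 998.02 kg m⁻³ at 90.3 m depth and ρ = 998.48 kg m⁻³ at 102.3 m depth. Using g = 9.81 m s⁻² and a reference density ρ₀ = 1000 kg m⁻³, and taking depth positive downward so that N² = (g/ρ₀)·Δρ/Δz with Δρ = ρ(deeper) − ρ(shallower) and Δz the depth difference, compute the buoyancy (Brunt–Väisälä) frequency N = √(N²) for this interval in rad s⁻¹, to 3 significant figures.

0.0194 rad s⁻¹

Δρ = 998.48 − 998.02 = 0.46 kg m⁻³ over Δz = 102.3 − 90.3 = 12 m.
N² = (9.81/1000) × (0.46/12) = 3.7605 × 10⁻⁴ s⁻².
N = √(3.7605 × 10⁻⁴) = 0.019392 rad s⁻¹ ≈ 0.0194 rad s⁻¹.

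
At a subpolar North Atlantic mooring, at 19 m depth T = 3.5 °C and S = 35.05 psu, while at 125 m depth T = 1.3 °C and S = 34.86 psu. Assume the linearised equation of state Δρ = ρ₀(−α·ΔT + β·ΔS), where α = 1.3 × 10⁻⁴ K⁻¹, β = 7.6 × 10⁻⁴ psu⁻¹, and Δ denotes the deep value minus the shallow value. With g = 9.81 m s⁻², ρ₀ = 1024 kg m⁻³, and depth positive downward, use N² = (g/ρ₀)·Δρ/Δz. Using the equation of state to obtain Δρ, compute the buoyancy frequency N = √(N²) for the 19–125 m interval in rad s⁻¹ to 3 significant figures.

ΔT = -2.2 K, ΔS = -0.19 psu (deep − shallow).
Δρ/ρ₀ = −αΔT + βΔS = 2.86 × 10⁻⁴ − 1.444 × 10⁻⁴ = 1.416 × 10⁻⁴, so Δρ ≈ 0.1450 kg m⁻³.
N² = (g/ρ₀)·Δρ/Δz = g·(Δρ/ρ₀)/Δz = 9.81 × 1.416 × 10⁻⁴ / 106 = 1.3105 × 10⁻⁵ s⁻².
N = √(1.3105 × 10⁻⁵) = 3.6201 × 10⁻³ rad s⁻¹ ≈ 3.62 × 10⁻³ rad s⁻¹.

3.62 × 10⁻³ rad s⁻¹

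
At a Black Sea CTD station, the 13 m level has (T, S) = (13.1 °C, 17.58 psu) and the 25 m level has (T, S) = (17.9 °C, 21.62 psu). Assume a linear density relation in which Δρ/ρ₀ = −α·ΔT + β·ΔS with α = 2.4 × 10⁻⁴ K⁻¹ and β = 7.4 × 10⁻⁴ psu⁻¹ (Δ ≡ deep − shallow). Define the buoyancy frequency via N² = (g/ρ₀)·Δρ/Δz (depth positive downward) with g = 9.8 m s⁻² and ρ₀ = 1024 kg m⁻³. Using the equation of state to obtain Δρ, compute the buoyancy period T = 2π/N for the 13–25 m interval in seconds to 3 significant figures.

ΔT = +4.8 K, ΔS = +4.04 psu (deep − shallow).
Δρ/ρ₀ = −αΔT + βΔS = -1.152 × 10⁻³ + 2.9896 × 10⁻³ = 1.8376 × 10⁻³, so Δρ ≈ 1.882 kg m⁻³.
N² = (g/ρ₀)·Δρ/Δz = g·(Δρ/ρ₀)/Δz = 9.8 × 1.8376 × 10⁻³ / 12 = 1.5007 × 10⁻³ s⁻².
N = √(1.5007 × 10⁻³) = 0.038739 rad s⁻¹ → T = 2π/N = 162.19 s ≈ 162 s.

162 s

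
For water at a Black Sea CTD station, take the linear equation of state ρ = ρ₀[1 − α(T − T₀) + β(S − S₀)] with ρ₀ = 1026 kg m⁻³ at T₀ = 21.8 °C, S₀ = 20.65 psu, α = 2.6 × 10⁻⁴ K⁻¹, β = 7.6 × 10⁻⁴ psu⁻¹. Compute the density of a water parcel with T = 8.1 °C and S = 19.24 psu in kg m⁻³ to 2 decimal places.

T − T₀ = -13.7 K, S − S₀ = -1.41 psu.
Bracket = 1 − α·(-13.7) + β·(-1.41) = 1 + (2.4904 × 10⁻³) = 1.0024904.
ρ = 1026 × 1.0024904 = 1028.56 kg m⁻³.

1028.56 kg m⁻³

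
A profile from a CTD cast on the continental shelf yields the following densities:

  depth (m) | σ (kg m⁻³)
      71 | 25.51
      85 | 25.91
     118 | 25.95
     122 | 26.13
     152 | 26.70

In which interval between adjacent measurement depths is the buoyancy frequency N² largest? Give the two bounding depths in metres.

Compute the density gradient over each adjacent pair:
  71–85 m: Δρ/Δz = 0.40/14 = 0.029 kg m⁻⁴
  85–118 m: Δρ/Δz = 0.04/33 = 1.2 × 10⁻³ kg m⁻⁴
  118–122 m: Δρ/Δz = 0.18/4 = 0.045 kg m⁻⁴
  122–152 m: Δρ/Δz = 0.57/30 = 0.019 kg m⁻⁴
The largest gradient is in the 118–122 m interval — the pycnocline.

118–122 m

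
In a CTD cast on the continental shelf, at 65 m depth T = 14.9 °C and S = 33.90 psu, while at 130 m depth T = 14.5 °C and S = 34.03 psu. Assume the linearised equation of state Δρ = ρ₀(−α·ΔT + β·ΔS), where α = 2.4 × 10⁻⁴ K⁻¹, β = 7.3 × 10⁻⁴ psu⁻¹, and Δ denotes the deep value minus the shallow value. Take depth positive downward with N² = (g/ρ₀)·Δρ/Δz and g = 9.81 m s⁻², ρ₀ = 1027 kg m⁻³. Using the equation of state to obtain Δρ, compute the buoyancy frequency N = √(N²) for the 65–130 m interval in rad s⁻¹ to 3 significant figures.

5.37 × 10⁻³ rad s⁻¹

ΔT = -0.4 K, ΔS = +0.13 psu (deep − shallow).
Δρ/ρ₀ = −αΔT + βΔS = 9.60 × 10⁻⁵ + 9.49 × 10⁻⁵ = 1.909 × 10⁻⁴, so Δρ ≈ 0.1961 kg m⁻³.
N² = (g/ρ₀)·Δρ/Δz = g·(Δρ/ρ₀)/Δz = 9.81 × 1.909 × 10⁻⁴ / 65 = 2.8811 × 10⁻⁵ s⁻².
N = √(2.8811 × 10⁻⁵) = 5.3676 × 10⁻³ rad s⁻¹ ≈ 5.37 × 10⁻³ rad s⁻¹.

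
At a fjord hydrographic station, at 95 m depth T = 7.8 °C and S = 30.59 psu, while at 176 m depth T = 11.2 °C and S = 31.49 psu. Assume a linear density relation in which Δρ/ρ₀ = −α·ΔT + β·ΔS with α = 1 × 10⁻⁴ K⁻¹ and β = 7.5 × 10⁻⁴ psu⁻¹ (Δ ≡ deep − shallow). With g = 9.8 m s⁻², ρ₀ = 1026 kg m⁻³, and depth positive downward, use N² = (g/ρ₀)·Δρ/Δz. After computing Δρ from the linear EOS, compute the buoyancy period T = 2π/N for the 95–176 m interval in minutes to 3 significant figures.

ΔT = +3.4 K, ΔS = +0.90 psu (deep − shallow).
Δρ/ρ₀ = −αΔT + βΔS = -3.40 × 10⁻⁴ + 6.75 × 10⁻⁴ = 3.35 × 10⁻⁴, so Δρ ≈ 0.3437 kg m⁻³.
N² = (g/ρ₀)·Δρ/Δz = g·(Δρ/ρ₀)/Δz = 9.8 × 3.35 × 10⁻⁴ / 81 = 4.0531 × 10⁻⁵ s⁻².
N = √(4.0531 × 10⁻⁵) = 6.3664 × 10⁻³ rad s⁻¹ → T = 2π/N = 986.93 s = 16.449 min ≈ 16.4 min.

16.4 min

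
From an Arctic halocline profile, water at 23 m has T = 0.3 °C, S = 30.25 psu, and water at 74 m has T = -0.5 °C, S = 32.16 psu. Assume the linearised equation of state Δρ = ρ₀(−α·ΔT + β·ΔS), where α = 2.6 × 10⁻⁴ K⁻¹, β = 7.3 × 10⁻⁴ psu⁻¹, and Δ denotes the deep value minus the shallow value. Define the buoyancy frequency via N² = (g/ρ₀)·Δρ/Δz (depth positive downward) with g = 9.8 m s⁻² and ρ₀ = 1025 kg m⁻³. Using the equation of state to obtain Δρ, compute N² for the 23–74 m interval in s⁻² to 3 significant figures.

3.08 × 10⁻⁴ s⁻²

ΔT = -0.8 K, ΔS = +1.91 psu (deep − shallow).
Δρ/ρ₀ = −αΔT + βΔS = 2.08 × 10⁻⁴ + 1.3943 × 10⁻³ = 1.6023 × 10⁻³, so Δρ ≈ 1.642 kg m⁻³.
N² = (g/ρ₀)·Δρ/Δz = g·(Δρ/ρ₀)/Δz = 9.8 × 1.6023 × 10⁻³ / 51 = 3.0789 × 10⁻⁴ s⁻² ≈ 3.08 × 10⁻⁴ s⁻².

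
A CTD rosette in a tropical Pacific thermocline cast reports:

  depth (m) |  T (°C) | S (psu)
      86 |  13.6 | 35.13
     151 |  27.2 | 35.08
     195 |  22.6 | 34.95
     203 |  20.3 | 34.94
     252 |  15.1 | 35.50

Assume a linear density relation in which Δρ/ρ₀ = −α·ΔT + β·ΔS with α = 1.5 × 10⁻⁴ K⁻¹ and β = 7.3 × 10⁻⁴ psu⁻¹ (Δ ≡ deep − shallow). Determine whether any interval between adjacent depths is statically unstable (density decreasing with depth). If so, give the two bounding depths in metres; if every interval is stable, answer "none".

86–151 m

Evaluate Δρ/ρ₀ = −αΔT + βΔS across each adjacent pair:
  86–151 m: −αΔT+βΔS = −(1.5 × 10⁻⁴)(+13.6)+(7.3 × 10⁻⁴)(-0.05) = -2.1 × 10⁻³ → UNSTABLE
  151–195 m: −αΔT+βΔS = −(1.5 × 10⁻⁴)(-4.6)+(7.3 × 10⁻⁴)(-0.13) = 6.0 × 10⁻⁴ → stable
  195–203 m: −αΔT+βΔS = −(1.5 × 10⁻⁴)(-2.3)+(7.3 × 10⁻⁴)(-0.01) = 3.4 × 10⁻⁴ → stable
  203–252 m: −αΔT+βΔS = −(1.5 × 10⁻⁴)(-5.2)+(7.3 × 10⁻⁴)(+0.56) = 1.2 × 10⁻³ → stable
The 86–151 m interval has Δρ < 0: lighter water underlies denser water.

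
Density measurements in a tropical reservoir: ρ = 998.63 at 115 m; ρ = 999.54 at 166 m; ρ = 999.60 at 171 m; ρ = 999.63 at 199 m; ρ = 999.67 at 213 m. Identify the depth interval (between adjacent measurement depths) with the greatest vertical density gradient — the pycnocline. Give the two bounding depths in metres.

115–166 m

Compute the density gradient over each adjacent pair:
  115–166 m: Δρ/Δz = 0.91/51 = 0.018 kg m⁻⁴
  166–171 m: Δρ/Δz = 0.06/5 = 0.012 kg m⁻⁴
  171–199 m: Δρ/Δz = 0.03/28 = 1.1 × 10⁻³ kg m⁻⁴
  199–213 m: Δρ/Δz = 0.04/14 = 2.9 × 10⁻³ kg m⁻⁴
The largest gradient is in the 115–166 m interval — the pycnocline.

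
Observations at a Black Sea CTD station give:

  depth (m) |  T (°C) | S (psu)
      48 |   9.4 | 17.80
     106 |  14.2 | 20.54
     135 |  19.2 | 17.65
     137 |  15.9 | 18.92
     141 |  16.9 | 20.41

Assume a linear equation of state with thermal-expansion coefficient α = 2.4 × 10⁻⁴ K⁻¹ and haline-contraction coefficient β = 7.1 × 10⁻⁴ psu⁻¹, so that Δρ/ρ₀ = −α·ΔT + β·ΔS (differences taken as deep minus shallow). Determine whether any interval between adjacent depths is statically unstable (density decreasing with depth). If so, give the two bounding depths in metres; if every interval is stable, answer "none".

106–135 m

Evaluate Δρ/ρ₀ = −αΔT + βΔS across each adjacent pair:
  48–106 m: −αΔT+βΔS = −(2.4 × 10⁻⁴)(+4.8)+(7.1 × 10⁻⁴)(+2.74) = 7.9 × 10⁻⁴ → stable
  106–135 m: −αΔT+βΔS = −(2.4 × 10⁻⁴)(+5.0)+(7.1 × 10⁻⁴)(-2.89) = -3.3 × 10⁻³ → UNSTABLE
  135–137 m: −αΔT+βΔS = −(2.4 × 10⁻⁴)(-3.3)+(7.1 × 10⁻⁴)(+1.27) = 1.7 × 10⁻³ → stable
  137–141 m: −αΔT+βΔS = −(2.4 × 10⁻⁴)(+1.0)+(7.1 × 10⁻⁴)(+1.49) = 8.2 × 10⁻⁴ → stable
The 106–135 m interval has Δρ < 0: lighter water underlies denser water.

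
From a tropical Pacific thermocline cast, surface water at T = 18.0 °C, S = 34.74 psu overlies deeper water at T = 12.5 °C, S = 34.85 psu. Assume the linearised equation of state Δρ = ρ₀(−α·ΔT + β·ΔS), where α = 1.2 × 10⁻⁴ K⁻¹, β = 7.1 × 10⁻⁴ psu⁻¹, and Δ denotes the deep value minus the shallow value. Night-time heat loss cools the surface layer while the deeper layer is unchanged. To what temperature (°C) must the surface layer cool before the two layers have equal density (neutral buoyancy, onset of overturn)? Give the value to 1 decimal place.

Neutral buoyancy requires Δρ = 0, i.e. −α(T_deep − T_surf′) + β(S_deep − S_surf) = 0.
T_surf′ = T_deep − (β/α)·ΔS = 12.5 − (7.1 × 10⁻⁴/1.2 × 10⁻⁴)·(+0.11) = 11.849 °C.
Cooling required: 18.0 − (11.849) = 6.151 °C.

11.8 °C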